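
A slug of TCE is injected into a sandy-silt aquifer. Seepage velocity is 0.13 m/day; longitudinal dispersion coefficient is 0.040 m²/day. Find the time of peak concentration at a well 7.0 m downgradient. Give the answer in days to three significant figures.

51.5 days

For the 1D instantaneous-source solution, setting ∂C/∂t = 0 at fixed x gives v²t² + 2Dt − x² = 0, so t = (√(D² + v²x²) − D)/v².
√(D² + v²x²) = √(0.040² + 0.13² × 7.0²) = 0.9109; v² = 0.0169.
t = (0.9109 − 0.040)/0.0169 = 51.5 days (vs. the pure-advection estimate x/v = 53.8 d).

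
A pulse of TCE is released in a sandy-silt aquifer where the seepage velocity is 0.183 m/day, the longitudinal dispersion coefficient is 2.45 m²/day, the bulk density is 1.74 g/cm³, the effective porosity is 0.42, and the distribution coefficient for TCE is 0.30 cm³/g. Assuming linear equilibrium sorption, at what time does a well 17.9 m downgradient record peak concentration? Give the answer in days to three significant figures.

Retardation factor R = 1 + ρ_b·K_d/n = 1 + 1.74 × 0.30/0.42 = 2.243.
Sorption retards both mechanisms: v_R = v/R = 0.08159 m/day, D_R = D/R = 1.092 m²/day.
Peak time from v_R²t² + 2D_R t − x² = 0: t = (√(D_R² + v_R²x²) − D_R)/v_R².
√(D_R² + v_R²x²) = √(1.092² + 0.08159² × 17.9²) = 1.824; v_R² = 0.006657.
t = (1.824 − 1.092)/0.006657 = 110 days.

110 days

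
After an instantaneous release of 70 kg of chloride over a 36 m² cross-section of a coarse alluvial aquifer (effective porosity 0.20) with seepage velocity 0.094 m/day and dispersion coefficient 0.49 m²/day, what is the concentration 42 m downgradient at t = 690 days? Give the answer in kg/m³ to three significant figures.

For an instantaneous plane source, C(x,t) = M/(n_e·A·√(4πDt)) · exp(−(x−vt)²/(4Dt)), with n_e·A the pore (flow) area.
Plume center vt = 0.094 × 690 = 64.86 m, so the well at 42 m is 22.86 m upgradient of the peak.
√(4πDt) = 65.18 m, giving peak height M/(n_e·A·√(4πDt)) = 70/(0.20 × 36 × 65.18) = 0.1492 kg/m³.
(x−vt)²/(4Dt) = (-22.86)²/(4 × 0.49 × 690) = 0.3864; exp(−0.3864) = 0.6795.
C = 0.1492 × 0.6795 = 0.101 kg/m³.

0.101 kg/m³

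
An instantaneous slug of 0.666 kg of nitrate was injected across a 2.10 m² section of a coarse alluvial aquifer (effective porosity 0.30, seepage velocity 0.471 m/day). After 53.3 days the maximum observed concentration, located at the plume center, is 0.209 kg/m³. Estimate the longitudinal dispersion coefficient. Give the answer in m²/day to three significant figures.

0.0382 m²/day

At the plume center C_max = M/(n_e·A·√(4πDt)), so D = M²/(4πt·(n_e·A·C_max)²).
n_e·A·C_max = 0.30 × 2.10 × 0.209 = 0.1317 kg/m.
D = 0.666²/(4π × 53.3 × 0.1317²) = 0.0382 m²/day.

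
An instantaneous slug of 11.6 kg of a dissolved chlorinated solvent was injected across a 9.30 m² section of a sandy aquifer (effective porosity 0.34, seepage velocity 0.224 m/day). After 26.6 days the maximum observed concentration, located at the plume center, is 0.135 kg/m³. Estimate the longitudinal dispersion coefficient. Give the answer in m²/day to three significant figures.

At the plume center C_max = M/(n_e·A·√(4πDt)), so D = M²/(4πt·(n_e·A·C_max)²).
n_e·A·C_max = 0.34 × 9.30 × 0.135 = 0.4269 kg/m.
D = 11.6²/(4π × 26.6 × 0.4269²) = 2.21 m²/day.

2.21 m²/day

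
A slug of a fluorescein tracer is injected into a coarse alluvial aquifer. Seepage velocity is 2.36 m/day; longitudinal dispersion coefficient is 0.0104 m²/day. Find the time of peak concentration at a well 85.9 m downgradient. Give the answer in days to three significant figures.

For the 1D instantaneous-source solution, setting ∂C/∂t = 0 at fixed x gives v²t² + 2Dt − x² = 0, so t = (√(D² + v²x²) − D)/v².
√(D² + v²x²) = √(0.0104² + 2.36² × 85.9²) = 202.7; v² = 5.5696.
t = (202.7 − 0.0104)/5.5696 = 36.4 days (vs. the pure-advection estimate x/v = 36.4 d).

36.4 days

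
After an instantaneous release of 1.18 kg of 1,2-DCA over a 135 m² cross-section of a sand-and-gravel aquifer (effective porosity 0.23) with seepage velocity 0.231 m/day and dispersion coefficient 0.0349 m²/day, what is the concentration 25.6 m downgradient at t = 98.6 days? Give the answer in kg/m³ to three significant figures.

For an instantaneous plane source, C(x,t) = M/(n_e·A·√(4πDt)) · exp(−(x−vt)²/(4Dt)), with n_e·A the pore (flow) area.
Plume center vt = 0.231 × 98.6 = 22.7766 m, so the well at 25.6 m is 2.8234 m downgradient of the peak.
√(4πDt) = 6.576 m, giving peak height M/(n_e·A·√(4πDt)) = 1.18/(0.23 × 135 × 6.576) = 0.005779 kg/m³.
(x−vt)²/(4Dt) = (2.8234)²/(4 × 0.0349 × 98.6) = 0.5791; exp(−0.5791) = 0.5604.
C = 0.005779 × 0.5604 = 0.00324 kg/m³.

0.00324 kg/m³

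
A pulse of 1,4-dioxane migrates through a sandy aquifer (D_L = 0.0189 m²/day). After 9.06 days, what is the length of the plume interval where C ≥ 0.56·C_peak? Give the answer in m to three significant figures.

1.26 m

The plume is Gaussian with σ = √(2Dt) = √(2 × 0.0189 × 9.06) = 0.5852 m.
C/C_peak = exp(−Δx²/(2σ²)) = 0.56 ⇒ Δx = σ·√(−2 ln 0.56) = 0.5852 × 1.077 = 0.6303 m.
Width = 2Δx = 1.26 m.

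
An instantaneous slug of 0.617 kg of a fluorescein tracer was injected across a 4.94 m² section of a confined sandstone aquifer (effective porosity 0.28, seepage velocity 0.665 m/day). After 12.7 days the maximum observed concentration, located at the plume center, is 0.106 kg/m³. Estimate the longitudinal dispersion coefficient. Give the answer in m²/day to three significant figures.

At the plume center C_max = M/(n_e·A·√(4πDt)), so D = M²/(4πt·(n_e·A·C_max)²).
n_e·A·C_max = 0.28 × 4.94 × 0.106 = 0.1466 kg/m.
D = 0.617²/(4π × 12.7 × 0.1466²) = 0.111 m²/day.

0.111 m²/day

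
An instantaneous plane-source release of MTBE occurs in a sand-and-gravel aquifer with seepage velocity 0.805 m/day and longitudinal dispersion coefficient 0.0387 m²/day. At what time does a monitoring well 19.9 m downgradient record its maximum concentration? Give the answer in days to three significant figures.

24.7 days

For the 1D instantaneous-source solution, setting ∂C/∂t = 0 at fixed x gives v²t² + 2Dt − x² = 0, so t = (√(D² + v²x²) − D)/v².
√(D² + v²x²) = √(0.0387² + 0.805² × 19.9²) = 16.02; v² = 0.648025.
t = (16.02 − 0.0387)/0.648025 = 24.7 days (vs. the pure-advection estimate x/v = 24.7 d).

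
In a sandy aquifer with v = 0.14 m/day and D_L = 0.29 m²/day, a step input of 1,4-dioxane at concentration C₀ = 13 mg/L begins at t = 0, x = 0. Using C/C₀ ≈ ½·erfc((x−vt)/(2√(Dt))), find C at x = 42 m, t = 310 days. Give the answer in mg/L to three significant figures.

7.04 mg/L

For a continuous step input, C/C₀ ≈ ½·erfc((x−vt)/(2√(Dt))).
vt = 0.14 × 310 = 43.4 m and 2√(Dt) = 2√(0.29 × 310) = 18.96 m.
Argument (x−vt)/(2√(Dt)) = (42 − 43.4)/18.96 = -0.07384; ½·erfc(-0.07384) = 0.5416.
C = 13 × 0.5416 = 7.04 mg/L.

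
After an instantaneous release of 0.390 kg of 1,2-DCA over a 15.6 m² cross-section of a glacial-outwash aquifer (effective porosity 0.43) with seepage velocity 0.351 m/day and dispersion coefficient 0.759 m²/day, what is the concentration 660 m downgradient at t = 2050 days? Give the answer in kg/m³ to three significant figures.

For an instantaneous plane source, C(x,t) = M/(n_e·A·√(4πDt)) · exp(−(x−vt)²/(4Dt)), with n_e·A the pore (flow) area.
Plume center vt = 0.351 × 2050 = 719.55 m, so the well at 660 m is 59.55 m upgradient of the peak.
√(4πDt) = 139.8 m, giving peak height M/(n_e·A·√(4πDt)) = 0.390/(0.43 × 15.6 × 139.8) = 0.0004159 kg/m³.
(x−vt)²/(4Dt) = (-59.55)²/(4 × 0.759 × 2050) = 0.5698; exp(−0.5698) = 0.5656.
C = 0.0004159 × 0.5656 = 0.000235 kg/m³.

0.000235 kg/m³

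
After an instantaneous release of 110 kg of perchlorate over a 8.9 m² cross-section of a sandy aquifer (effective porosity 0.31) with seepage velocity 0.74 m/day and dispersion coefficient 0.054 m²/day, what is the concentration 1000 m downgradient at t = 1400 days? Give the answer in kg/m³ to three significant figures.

For an instantaneous plane source, C(x,t) = M/(n_e·A·√(4πDt)) · exp(−(x−vt)²/(4Dt)), with n_e·A the pore (flow) area.
Plume center vt = 0.74 × 1400 = 1036 m, so the well at 1000 m is 36 m upgradient of the peak.
√(4πDt) = 30.82 m, giving peak height M/(n_e·A·√(4πDt)) = 110/(0.31 × 8.9 × 30.82) = 1.294 kg/m³.
(x−vt)²/(4Dt) = (-36)²/(4 × 0.054 × 1400) = 4.286; exp(−4.286) = 0.01376.
C = 1.294 × 0.01376 = 0.0178 kg/m³.

0.0178 kg/m³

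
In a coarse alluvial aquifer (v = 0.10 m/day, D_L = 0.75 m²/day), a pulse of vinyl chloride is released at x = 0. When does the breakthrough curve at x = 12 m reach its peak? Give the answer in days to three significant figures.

For the 1D instantaneous-source solution, setting ∂C/∂t = 0 at fixed x gives v²t² + 2Dt − x² = 0, so t = (√(D² + v²x²) − D)/v².
√(D² + v²x²) = √(0.75² + 0.10² × 12²) = 1.415; v² = 0.01.
t = (1.415 − 0.75)/0.01 = 66.5 days (vs. the pure-advection estimate x/v = 120 d).

66.5 days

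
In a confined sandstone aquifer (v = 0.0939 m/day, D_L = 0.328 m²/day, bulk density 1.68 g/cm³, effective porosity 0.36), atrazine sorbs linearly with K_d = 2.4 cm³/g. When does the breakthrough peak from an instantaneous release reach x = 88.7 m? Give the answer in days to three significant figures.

Retardation factor R = 1 + ρ_b·K_d/n = 1 + 1.68 × 2.4/0.36 = 12.20.
Sorption retards both mechanisms: v_R = v/R = 0.007697 m/day, D_R = D/R = 0.02689 m²/day.
Peak time from v_R²t² + 2D_R t − x² = 0: t = (√(D_R² + v_R²x²) − D_R)/v_R².
√(D_R² + v_R²x²) = √(0.02689² + 0.007697² × 88.7²) = 0.6833; v_R² = 5.924e-05.
t = (0.6833 − 0.02689)/5.924e-05 = 11100 days.

11100 days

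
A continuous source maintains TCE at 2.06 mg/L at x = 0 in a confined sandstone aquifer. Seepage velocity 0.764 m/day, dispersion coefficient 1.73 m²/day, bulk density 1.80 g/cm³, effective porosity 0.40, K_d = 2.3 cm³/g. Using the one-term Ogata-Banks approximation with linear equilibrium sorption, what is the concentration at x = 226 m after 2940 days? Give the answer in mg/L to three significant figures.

Retardation factor R = 1 + ρ_b·K_d/n = 1 + 1.80 × 2.3/0.40 = 11.35.
Sorption retards both mechanisms: v_R = v/R = 0.06731 m/day, D_R = D/R = 0.1524 m²/day.
v_R·t = 0.06731 × 2940 = 197.8914 m; 2√(D_R t) = 42.33 m; argument = (226 − 197.8914)/42.33 = 0.6640.
C = C₀ × ½·erfc(0.6640) = 2.06 × 0.1739 = 0.358 mg/L.

0.358 mg/L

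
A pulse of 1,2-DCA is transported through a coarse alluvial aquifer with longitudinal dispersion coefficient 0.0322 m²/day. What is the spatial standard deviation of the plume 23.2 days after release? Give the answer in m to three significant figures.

Dispersive spreading gives a Gaussian with σ² = 2Dt; advection only shifts the center.
σ = √(2 × 0.0322 × 23.2) = 1.22 m.

1.22 m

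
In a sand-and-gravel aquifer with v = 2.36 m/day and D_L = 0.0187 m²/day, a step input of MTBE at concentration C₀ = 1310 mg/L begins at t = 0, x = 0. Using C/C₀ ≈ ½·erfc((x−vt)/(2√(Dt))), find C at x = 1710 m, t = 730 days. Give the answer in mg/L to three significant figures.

1300 mg/L

For a continuous step input, C/C₀ ≈ ½·erfc((x−vt)/(2√(Dt))).
vt = 2.36 × 730 = 1722.8 m and 2√(Dt) = 2√(0.0187 × 730) = 7.389 m.
Argument (x−vt)/(2√(Dt)) = (1710 − 1722.8)/7.389 = -1.732; ½·erfc(-1.732) = 0.9928.
C = 1310 × 0.9928 = 1300 mg/L.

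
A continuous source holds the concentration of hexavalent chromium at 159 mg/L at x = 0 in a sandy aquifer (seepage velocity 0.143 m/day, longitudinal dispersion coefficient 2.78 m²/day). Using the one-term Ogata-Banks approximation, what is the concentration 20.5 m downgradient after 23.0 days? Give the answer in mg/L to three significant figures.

For a continuous step input, C/C₀ ≈ ½·erfc((x−vt)/(2√(Dt))).
vt = 0.143 × 23.0 = 3.289 m and 2√(Dt) = 2√(2.78 × 23.0) = 15.99 m.
Argument (x−vt)/(2√(Dt)) = (20.5 − 3.289)/15.99 = 1.076; ½·erfc(1.076) = 0.06404.
C = 159 × 0.06404 = 10.2 mg/L.

10.2 mg/L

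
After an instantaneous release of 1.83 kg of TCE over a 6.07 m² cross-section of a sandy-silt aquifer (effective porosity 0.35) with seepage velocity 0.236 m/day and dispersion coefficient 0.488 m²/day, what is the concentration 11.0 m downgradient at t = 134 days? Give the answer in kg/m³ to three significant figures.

0.00591 kg/m³

For an instantaneous plane source, C(x,t) = M/(n_e·A·√(4πDt)) · exp(−(x−vt)²/(4Dt)), with n_e·A the pore (flow) area.
Plume center vt = 0.236 × 134 = 31.624 m, so the well at 11.0 m is 20.624 m upgradient of the peak.
√(4πDt) = 28.67 m, giving peak height M/(n_e·A·√(4πDt)) = 1.83/(0.35 × 6.07 × 28.67) = 0.03004 kg/m³.
(x−vt)²/(4Dt) = (-20.624)²/(4 × 0.488 × 134) = 1.626; exp(−1.626) = 0.1967.
C = 0.03004 × 0.1967 = 0.00591 kg/m³.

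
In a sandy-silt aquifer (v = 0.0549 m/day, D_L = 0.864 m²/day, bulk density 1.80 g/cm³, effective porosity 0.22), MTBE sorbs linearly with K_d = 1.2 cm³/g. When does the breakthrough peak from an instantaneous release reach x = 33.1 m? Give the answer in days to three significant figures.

4120 days

Retardation factor R = 1 + ρ_b·K_d/n = 1 + 1.80 × 1.2/0.22 = 10.82.
Sorption retards both mechanisms: v_R = v/R = 0.005074 m/day, D_R = D/R = 0.07985 m²/day.
Peak time from v_R²t² + 2D_R t − x² = 0: t = (√(D_R² + v_R²x²) − D_R)/v_R².
√(D_R² + v_R²x²) = √(0.07985² + 0.005074² × 33.1²) = 0.1860; v_R² = 2.575e-05.
t = (0.1860 − 0.07985)/2.575e-05 = 4120 days.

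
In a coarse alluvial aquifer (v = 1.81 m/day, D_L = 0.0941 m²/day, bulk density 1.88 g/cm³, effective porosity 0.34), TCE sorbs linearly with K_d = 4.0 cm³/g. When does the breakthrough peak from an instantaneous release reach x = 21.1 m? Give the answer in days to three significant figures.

269 days

Retardation factor R = 1 + ρ_b·K_d/n = 1 + 1.88 × 4.0/0.34 = 23.12.
Sorption retards both mechanisms: v_R = v/R = 0.07829 m/day, D_R = D/R = 0.004070 m²/day.
Peak time from v_R²t² + 2D_R t − x² = 0: t = (√(D_R² + v_R²x²) − D_R)/v_R².
√(D_R² + v_R²x²) = √(0.004070² + 0.07829² × 21.1²) = 1.652; v_R² = 0.006129.
t = (1.652 − 0.004070)/0.006129 = 269 days.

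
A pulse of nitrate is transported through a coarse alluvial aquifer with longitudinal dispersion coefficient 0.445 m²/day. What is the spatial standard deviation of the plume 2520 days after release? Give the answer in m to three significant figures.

47.4 m

Dispersive spreading gives a Gaussian with σ² = 2Dt; advection only shifts the center.
σ = √(2 × 0.445 × 2520) = 47.4 m.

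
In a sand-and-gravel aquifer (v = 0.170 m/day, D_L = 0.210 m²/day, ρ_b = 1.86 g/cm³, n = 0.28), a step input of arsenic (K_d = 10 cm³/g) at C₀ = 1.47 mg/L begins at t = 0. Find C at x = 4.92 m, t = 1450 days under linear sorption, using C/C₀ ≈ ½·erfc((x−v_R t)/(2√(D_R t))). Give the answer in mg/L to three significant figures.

0.495 mg/L

Retardation factor R = 1 + ρ_b·K_d/n = 1 + 1.86 × 10/0.28 = 67.43.
Sorption retards both mechanisms: v_R = v/R = 0.002521 m/day, D_R = D/R = 0.003114 m²/day.
v_R·t = 0.002521 × 1450 = 3.65545 m; 2√(D_R t) = 4.250 m; argument = (4.92 − 3.65545)/4.250 = 0.2975.
C = C₀ × ½·erfc(0.2975) = 1.47 × 0.3370 = 0.495 mg/L.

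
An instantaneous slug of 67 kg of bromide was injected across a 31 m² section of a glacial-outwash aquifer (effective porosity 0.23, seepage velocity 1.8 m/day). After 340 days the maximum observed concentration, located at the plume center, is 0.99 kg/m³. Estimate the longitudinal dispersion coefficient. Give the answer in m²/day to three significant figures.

At the plume center C_max = M/(n_e·A·√(4πDt)), so D = M²/(4πt·(n_e·A·C_max)²).
n_e·A·C_max = 0.23 × 31 × 0.99 = 7.059 kg/m.
D = 67²/(4π × 340 × 7.059²) = 0.0211 m²/day.

0.0211 m²/day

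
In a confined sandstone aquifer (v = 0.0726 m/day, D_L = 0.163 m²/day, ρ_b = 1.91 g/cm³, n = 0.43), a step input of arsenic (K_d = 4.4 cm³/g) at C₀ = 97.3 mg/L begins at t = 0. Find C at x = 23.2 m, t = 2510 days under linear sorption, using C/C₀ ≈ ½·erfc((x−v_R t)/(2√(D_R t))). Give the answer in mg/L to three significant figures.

1.13 mg/L

Retardation factor R = 1 + ρ_b·K_d/n = 1 + 1.91 × 4.4/0.43 = 20.54.
Sorption retards both mechanisms: v_R = v/R = 0.003535 m/day, D_R = D/R = 0.007936 m²/day.
v_R·t = 0.003535 × 2510 = 8.87285 m; 2√(D_R t) = 8.926 m; argument = (23.2 − 8.87285)/8.926 = 1.605.
C = C₀ × ½·erfc(1.605) = 97.3 × 0.01161 = 1.13 mg/L.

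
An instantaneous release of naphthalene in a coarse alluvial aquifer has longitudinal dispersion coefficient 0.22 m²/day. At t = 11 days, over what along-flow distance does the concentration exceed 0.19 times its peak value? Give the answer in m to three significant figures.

The plume is Gaussian with σ = √(2Dt) = √(2 × 0.22 × 11) = 2.200 m.
C/C_peak = exp(−Δx²/(2σ²)) = 0.19 ⇒ Δx = σ·√(−2 ln 0.19) = 2.200 × 1.822 = 4.008 m.
Width = 2Δx = 8.02 m.

8.02 m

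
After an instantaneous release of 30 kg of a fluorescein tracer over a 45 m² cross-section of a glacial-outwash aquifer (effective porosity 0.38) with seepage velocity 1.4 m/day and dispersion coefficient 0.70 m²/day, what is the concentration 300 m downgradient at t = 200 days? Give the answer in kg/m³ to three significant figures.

For an instantaneous plane source, C(x,t) = M/(n_e·A·√(4πDt)) · exp(−(x−vt)²/(4Dt)), with n_e·A the pore (flow) area.
Plume center vt = 1.4 × 200 = 280 m, so the well at 300 m is 20 m downgradient of the peak.
√(4πDt) = 41.94 m, giving peak height M/(n_e·A·√(4πDt)) = 30/(0.38 × 45 × 41.94) = 0.04183 kg/m³.
(x−vt)²/(4Dt) = (20)²/(4 × 0.70 × 200) = 0.7143; exp(−0.7143) = 0.4895.
C = 0.04183 × 0.4895 = 0.0205 kg/m³.

0.0205 kg/m³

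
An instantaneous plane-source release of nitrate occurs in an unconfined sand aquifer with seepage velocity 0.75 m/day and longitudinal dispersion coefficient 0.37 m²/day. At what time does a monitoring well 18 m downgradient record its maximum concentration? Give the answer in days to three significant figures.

For the 1D instantaneous-source solution, setting ∂C/∂t = 0 at fixed x gives v²t² + 2Dt − x² = 0, so t = (√(D² + v²x²) − D)/v².
√(D² + v²x²) = √(0.37² + 0.75² × 18²) = 13.51; v² = 0.5625.
t = (13.51 − 0.37)/0.5625 = 23.4 days (vs. the pure-advection estimate x/v = 24.0 d).

23.4 days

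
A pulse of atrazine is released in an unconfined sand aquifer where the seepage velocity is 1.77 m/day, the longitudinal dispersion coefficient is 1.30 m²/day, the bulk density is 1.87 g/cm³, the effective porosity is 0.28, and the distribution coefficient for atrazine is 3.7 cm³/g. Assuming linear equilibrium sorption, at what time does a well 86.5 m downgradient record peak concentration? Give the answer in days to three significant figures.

1250 days

Retardation factor R = 1 + ρ_b·K_d/n = 1 + 1.87 × 3.7/0.28 = 25.71.
Sorption retards both mechanisms: v_R = v/R = 0.06884 m/day, D_R = D/R = 0.05056 m²/day.
Peak time from v_R²t² + 2D_R t − x² = 0: t = (√(D_R² + v_R²x²) − D_R)/v_R².
√(D_R² + v_R²x²) = √(0.05056² + 0.06884² × 86.5²) = 5.955; v_R² = 0.004739.
t = (5.955 − 0.05056)/0.004739 = 1250 days.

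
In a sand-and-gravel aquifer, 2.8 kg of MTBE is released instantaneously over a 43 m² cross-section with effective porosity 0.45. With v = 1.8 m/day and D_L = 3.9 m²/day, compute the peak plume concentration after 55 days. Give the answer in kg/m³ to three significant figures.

The peak of an instantaneous 1D plume sits at x = vt; there the Gaussian factor is 1 and C_max = M/(n_e·A·√(4πDt)), where n_e·A is the pore area the mass is dissolved in.
√(4πDt) = √(4π × 3.9 × 55) = 51.92 m, so C_max = 2.8/(0.45 × 43 × 51.92) = 0.00279 kg/m³.

0.00279 kg/m³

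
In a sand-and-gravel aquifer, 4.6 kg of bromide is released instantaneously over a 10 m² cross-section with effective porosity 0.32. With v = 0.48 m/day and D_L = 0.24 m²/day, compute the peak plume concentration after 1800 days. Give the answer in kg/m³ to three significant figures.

The peak of an instantaneous 1D plume sits at x = vt; there the Gaussian factor is 1 and C_max = M/(n_e·A·√(4πDt)), where n_e·A is the pore area the mass is dissolved in.
√(4πDt) = √(4π × 0.24 × 1800) = 73.68 m, so C_max = 4.6/(0.32 × 10 × 73.68) = 0.0195 kg/m³.

0.0195 kg/m³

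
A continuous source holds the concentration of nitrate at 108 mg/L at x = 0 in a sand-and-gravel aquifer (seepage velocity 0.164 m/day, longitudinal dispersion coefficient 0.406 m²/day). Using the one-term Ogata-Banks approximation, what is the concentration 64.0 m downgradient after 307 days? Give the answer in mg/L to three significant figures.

20.9 mg/L

For a continuous step input, C/C₀ ≈ ½·erfc((x−vt)/(2√(Dt))).
vt = 0.164 × 307 = 50.348 m and 2√(Dt) = 2√(0.406 × 307) = 22.33 m.
Argument (x−vt)/(2√(Dt)) = (64.0 − 50.348)/22.33 = 0.6114; ½·erfc(0.6114) = 0.1936.
C = 108 × 0.1936 = 20.9 mg/L.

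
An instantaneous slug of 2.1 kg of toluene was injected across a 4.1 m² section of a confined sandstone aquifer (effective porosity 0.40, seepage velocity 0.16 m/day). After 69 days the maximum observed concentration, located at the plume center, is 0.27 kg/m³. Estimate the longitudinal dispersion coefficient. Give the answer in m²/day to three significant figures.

At the plume center C_max = M/(n_e·A·√(4πDt)), so D = M²/(4πt·(n_e·A·C_max)²).
n_e·A·C_max = 0.40 × 4.1 × 0.27 = 0.4428 kg/m.
D = 2.1²/(4π × 69 × 0.4428²) = 0.0259 m²/day.

0.0259 m²/day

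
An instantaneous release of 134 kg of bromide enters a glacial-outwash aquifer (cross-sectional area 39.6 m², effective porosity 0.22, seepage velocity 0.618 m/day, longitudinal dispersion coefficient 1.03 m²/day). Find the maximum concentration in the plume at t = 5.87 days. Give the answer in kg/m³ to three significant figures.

1.76 kg/m³

The peak of an instantaneous 1D plume sits at x = vt; there the Gaussian factor is 1 and C_max = M/(n_e·A·√(4πDt)), where n_e·A is the pore area the mass is dissolved in.
√(4πDt) = √(4π × 1.03 × 5.87) = 8.717 m, so C_max = 134/(0.22 × 39.6 × 8.717) = 1.76 kg/m³.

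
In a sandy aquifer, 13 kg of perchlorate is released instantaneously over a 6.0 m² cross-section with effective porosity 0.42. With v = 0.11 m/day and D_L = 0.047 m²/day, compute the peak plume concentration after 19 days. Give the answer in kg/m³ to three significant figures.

The peak of an instantaneous 1D plume sits at x = vt; there the Gaussian factor is 1 and C_max = M/(n_e·A·√(4πDt)), where n_e·A is the pore area the mass is dissolved in.
√(4πDt) = √(4π × 0.047 × 19) = 3.350 m, so C_max = 13/(0.42 × 6.0 × 3.350) = 1.54 kg/m³.

1.54 kg/m³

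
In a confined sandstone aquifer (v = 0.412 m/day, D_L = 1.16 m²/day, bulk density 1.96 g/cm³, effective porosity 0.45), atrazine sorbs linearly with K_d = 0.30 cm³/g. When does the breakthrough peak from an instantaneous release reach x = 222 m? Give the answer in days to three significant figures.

1230 days

Retardation factor R = 1 + ρ_b·K_d/n = 1 + 1.96 × 0.30/0.45 = 2.307.
Sorption retards both mechanisms: v_R = v/R = 0.1786 m/day, D_R = D/R = 0.5028 m²/day.
Peak time from v_R²t² + 2D_R t − x² = 0: t = (√(D_R² + v_R²x²) − D_R)/v_R².
√(D_R² + v_R²x²) = √(0.5028² + 0.1786² × 222²) = 39.65; v_R² = 0.03190.
t = (39.65 − 0.5028)/0.03190 = 1230 days.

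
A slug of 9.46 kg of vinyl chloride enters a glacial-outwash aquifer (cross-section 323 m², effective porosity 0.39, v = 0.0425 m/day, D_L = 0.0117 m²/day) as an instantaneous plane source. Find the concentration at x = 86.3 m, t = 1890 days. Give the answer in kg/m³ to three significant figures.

For an instantaneous plane source, C(x,t) = M/(n_e·A·√(4πDt)) · exp(−(x−vt)²/(4Dt)), with n_e·A the pore (flow) area.
Plume center vt = 0.0425 × 1890 = 80.325 m, so the well at 86.3 m is 5.975 m downgradient of the peak.
√(4πDt) = 16.67 m, giving peak height M/(n_e·A·√(4πDt)) = 9.46/(0.39 × 323 × 16.67) = 0.004505 kg/m³.
(x−vt)²/(4Dt) = (5.975)²/(4 × 0.0117 × 1890) = 0.4036; exp(−0.4036) = 0.6679.
C = 0.004505 × 0.6679 = 0.00301 kg/m³.

0.00301 kg/m³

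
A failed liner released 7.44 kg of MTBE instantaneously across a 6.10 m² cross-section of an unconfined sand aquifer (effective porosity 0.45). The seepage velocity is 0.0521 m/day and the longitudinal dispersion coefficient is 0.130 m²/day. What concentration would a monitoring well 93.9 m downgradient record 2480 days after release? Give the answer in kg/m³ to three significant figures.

0.0162 kg/m³

For an instantaneous plane source, C(x,t) = M/(n_e·A·√(4πDt)) · exp(−(x−vt)²/(4Dt)), with n_e·A the pore (flow) area.
Plume center vt = 0.0521 × 2480 = 129.208 m, so the well at 93.9 m is 35.308 m upgradient of the peak.
√(4πDt) = 63.65 m, giving peak height M/(n_e·A·√(4πDt)) = 7.44/(0.45 × 6.10 × 63.65) = 0.04258 kg/m³.
(x−vt)²/(4Dt) = (-35.308)²/(4 × 0.130 × 2480) = 0.9667; exp(−0.9667) = 0.3803.
C = 0.04258 × 0.3803 = 0.0162 kg/m³.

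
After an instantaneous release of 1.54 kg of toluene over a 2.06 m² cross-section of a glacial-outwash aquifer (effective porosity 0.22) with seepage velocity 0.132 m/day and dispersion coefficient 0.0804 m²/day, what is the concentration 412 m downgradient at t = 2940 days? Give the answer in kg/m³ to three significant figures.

For an instantaneous plane source, C(x,t) = M/(n_e·A·√(4πDt)) · exp(−(x−vt)²/(4Dt)), with n_e·A the pore (flow) area.
Plume center vt = 0.132 × 2940 = 388.08 m, so the well at 412 m is 23.92 m downgradient of the peak.
√(4πDt) = 54.50 m, giving peak height M/(n_e·A·√(4πDt)) = 1.54/(0.22 × 2.06 × 54.50) = 0.06235 kg/m³.
(x−vt)²/(4Dt) = (23.92)²/(4 × 0.0804 × 2940) = 0.6051; exp(−0.6051) = 0.5460.
C = 0.06235 × 0.5460 = 0.0340 kg/m³.

0.0340 kg/m³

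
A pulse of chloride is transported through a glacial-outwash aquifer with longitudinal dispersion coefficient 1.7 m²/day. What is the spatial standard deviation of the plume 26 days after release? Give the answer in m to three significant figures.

Dispersive spreading gives a Gaussian with σ² = 2Dt; advection only shifts the center.
σ = √(2 × 1.7 × 26) = 9.40 m.

9.40 m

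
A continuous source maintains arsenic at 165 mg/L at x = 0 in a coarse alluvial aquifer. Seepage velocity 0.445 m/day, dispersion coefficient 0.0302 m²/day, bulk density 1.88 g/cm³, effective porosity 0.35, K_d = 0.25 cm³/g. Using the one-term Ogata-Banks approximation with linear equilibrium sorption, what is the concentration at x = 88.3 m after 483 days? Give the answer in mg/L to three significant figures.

138 mg/L

Retardation factor R = 1 + ρ_b·K_d/n = 1 + 1.88 × 0.25/0.35 = 2.343.
Sorption retards both mechanisms: v_R = v/R = 0.1899 m/day, D_R = D/R = 0.01289 m²/day.
v_R·t = 0.1899 × 483 = 91.7217 m; 2√(D_R t) = 4.990 m; argument = (88.3 − 91.7217)/4.990 = -0.6857.
C = C₀ × ½·erfc(-0.6857) = 165 × 0.8339 = 138 mg/L.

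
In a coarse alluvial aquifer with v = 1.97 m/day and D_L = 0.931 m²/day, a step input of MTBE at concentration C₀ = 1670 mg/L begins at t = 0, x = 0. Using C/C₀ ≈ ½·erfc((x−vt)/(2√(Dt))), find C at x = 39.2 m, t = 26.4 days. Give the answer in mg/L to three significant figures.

1610 mg/L

For a continuous step input, C/C₀ ≈ ½·erfc((x−vt)/(2√(Dt))).
vt = 1.97 × 26.4 = 52.008 m and 2√(Dt) = 2√(0.931 × 26.4) = 9.915 m.
Argument (x−vt)/(2√(Dt)) = (39.2 − 52.008)/9.915 = -1.292; ½·erfc(-1.292) = 0.9662.
C = 1670 × 0.9662 = 1610 mg/L.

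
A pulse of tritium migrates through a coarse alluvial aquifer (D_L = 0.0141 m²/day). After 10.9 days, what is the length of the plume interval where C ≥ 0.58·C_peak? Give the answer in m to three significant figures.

1.16 m

The plume is Gaussian with σ = √(2Dt) = √(2 × 0.0141 × 10.9) = 0.5544 m.
C/C_peak = exp(−Δx²/(2σ²)) = 0.58 ⇒ Δx = σ·√(−2 ln 0.58) = 0.5544 × 1.044 = 0.5788 m.
Width = 2Δx = 1.16 m.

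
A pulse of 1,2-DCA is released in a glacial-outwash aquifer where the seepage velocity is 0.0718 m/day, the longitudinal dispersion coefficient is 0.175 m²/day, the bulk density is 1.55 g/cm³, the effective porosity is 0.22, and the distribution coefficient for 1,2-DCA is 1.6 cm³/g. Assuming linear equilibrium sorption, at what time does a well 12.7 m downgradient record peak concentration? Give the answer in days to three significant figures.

Retardation factor R = 1 + ρ_b·K_d/n = 1 + 1.55 × 1.6/0.22 = 12.27.
Sorption retards both mechanisms: v_R = v/R = 0.005852 m/day, D_R = D/R = 0.01426 m²/day.
Peak time from v_R²t² + 2D_R t − x² = 0: t = (√(D_R² + v_R²x²) − D_R)/v_R².
√(D_R² + v_R²x²) = √(0.01426² + 0.005852² × 12.7²) = 0.07568; v_R² = 3.425e-05.
t = (0.07568 − 0.01426)/3.425e-05 = 1790 days.

1790 days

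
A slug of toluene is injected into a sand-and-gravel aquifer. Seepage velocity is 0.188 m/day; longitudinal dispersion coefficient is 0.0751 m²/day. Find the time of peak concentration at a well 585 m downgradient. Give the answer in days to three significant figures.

For the 1D instantaneous-source solution, setting ∂C/∂t = 0 at fixed x gives v²t² + 2Dt − x² = 0, so t = (√(D² + v²x²) − D)/v².
√(D² + v²x²) = √(0.0751² + 0.188² × 585²) = 110.0; v² = 0.035344.
t = (110.0 − 0.0751)/0.035344 = 3110 days (vs. the pure-advection estimate x/v = 3110 d).

3110 days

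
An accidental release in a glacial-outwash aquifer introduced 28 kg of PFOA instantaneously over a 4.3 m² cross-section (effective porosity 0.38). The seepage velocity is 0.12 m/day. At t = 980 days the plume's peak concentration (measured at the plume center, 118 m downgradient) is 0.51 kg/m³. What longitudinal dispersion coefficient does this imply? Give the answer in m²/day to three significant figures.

At the plume center C_max = M/(n_e·A·√(4πDt)), so D = M²/(4πt·(n_e·A·C_max)²).
n_e·A·C_max = 0.38 × 4.3 × 0.51 = 0.8333 kg/m.
D = 28²/(4π × 980 × 0.8333²) = 0.0917 m²/day.

0.0917 m²/day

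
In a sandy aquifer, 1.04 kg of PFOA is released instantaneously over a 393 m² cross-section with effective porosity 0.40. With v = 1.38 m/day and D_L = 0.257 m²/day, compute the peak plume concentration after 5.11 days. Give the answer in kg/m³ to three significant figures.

The peak of an instantaneous 1D plume sits at x = vt; there the Gaussian factor is 1 and C_max = M/(n_e·A·√(4πDt)), where n_e·A is the pore area the mass is dissolved in.
√(4πDt) = √(4π × 0.257 × 5.11) = 4.062 m, so C_max = 1.04/(0.40 × 393 × 4.062) = 0.00163 kg/m³.

0.00163 kg/m³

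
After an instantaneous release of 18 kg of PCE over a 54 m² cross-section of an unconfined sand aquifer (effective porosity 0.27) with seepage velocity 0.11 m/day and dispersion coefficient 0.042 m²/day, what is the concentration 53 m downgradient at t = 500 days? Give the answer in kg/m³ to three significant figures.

For an instantaneous plane source, C(x,t) = M/(n_e·A·√(4πDt)) · exp(−(x−vt)²/(4Dt)), with n_e·A the pore (flow) area.
Plume center vt = 0.11 × 500 = 55 m, so the well at 53 m is 2 m upgradient of the peak.
√(4πDt) = 16.24 m, giving peak height M/(n_e·A·√(4πDt)) = 18/(0.27 × 54 × 16.24) = 0.07602 kg/m³.
(x−vt)²/(4Dt) = (-2)²/(4 × 0.042 × 500) = 0.04762; exp(−0.04762) = 0.9535.
C = 0.07602 × 0.9535 = 0.0725 kg/m³.

0.0725 kg/m³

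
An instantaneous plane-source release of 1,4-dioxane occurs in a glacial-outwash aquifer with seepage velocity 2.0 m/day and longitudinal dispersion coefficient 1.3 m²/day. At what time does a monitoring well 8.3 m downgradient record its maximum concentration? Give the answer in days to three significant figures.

3.84 days

For the 1D instantaneous-source solution, setting ∂C/∂t = 0 at fixed x gives v²t² + 2Dt − x² = 0, so t = (√(D² + v²x²) − D)/v².
√(D² + v²x²) = √(1.3² + 2.0² × 8.3²) = 16.65; v² = 4.
t = (16.65 − 1.3)/4 = 3.84 days (vs. the pure-advection estimate x/v = 4.15 d).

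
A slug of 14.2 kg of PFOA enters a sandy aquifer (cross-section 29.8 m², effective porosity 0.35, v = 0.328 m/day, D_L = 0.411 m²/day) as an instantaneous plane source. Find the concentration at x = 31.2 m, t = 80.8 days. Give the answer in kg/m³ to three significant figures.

0.0564 kg/m³

For an instantaneous plane source, C(x,t) = M/(n_e·A·√(4πDt)) · exp(−(x−vt)²/(4Dt)), with n_e·A the pore (flow) area.
Plume center vt = 0.328 × 80.8 = 26.5024 m, so the well at 31.2 m is 4.6976 m downgradient of the peak.
√(4πDt) = 20.43 m, giving peak height M/(n_e·A·√(4πDt)) = 14.2/(0.35 × 29.8 × 20.43) = 0.06664 kg/m³.
(x−vt)²/(4Dt) = (4.6976)²/(4 × 0.411 × 80.8) = 0.1661; exp(−0.1661) = 0.8470.
C = 0.06664 × 0.8470 = 0.0564 kg/m³.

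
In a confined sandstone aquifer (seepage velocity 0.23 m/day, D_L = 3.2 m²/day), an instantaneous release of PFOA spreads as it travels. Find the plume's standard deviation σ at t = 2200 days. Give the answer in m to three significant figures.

119 m

Dispersive spreading gives a Gaussian with σ² = 2Dt; advection only shifts the center.
σ = √(2 × 3.2 × 2200) = 119 m.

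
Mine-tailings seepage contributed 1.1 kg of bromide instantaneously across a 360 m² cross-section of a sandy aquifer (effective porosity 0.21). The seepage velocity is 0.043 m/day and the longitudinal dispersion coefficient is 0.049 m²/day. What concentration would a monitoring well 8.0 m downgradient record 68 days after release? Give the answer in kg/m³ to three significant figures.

0.000325 kg/m³

For an instantaneous plane source, C(x,t) = M/(n_e·A·√(4πDt)) · exp(−(x−vt)²/(4Dt)), with n_e·A the pore (flow) area.
Plume center vt = 0.043 × 68 = 2.924 m, so the well at 8.0 m is 5.076 m downgradient of the peak.
√(4πDt) = 6.471 m, giving peak height M/(n_e·A·√(4πDt)) = 1.1/(0.21 × 360 × 6.471) = 0.002249 kg/m³.
(x−vt)²/(4Dt) = (5.076)²/(4 × 0.049 × 68) = 1.933; exp(−1.933) = 0.1447.
C = 0.002249 × 0.1447 = 0.000325 kg/m³.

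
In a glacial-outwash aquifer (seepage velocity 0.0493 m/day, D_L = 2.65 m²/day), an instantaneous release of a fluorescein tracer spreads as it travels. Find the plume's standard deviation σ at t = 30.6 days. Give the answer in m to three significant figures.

12.7 m

Dispersive spreading gives a Gaussian with σ² = 2Dt; advection only shifts the center.
σ = √(2 × 2.65 × 30.6) = 12.7 m.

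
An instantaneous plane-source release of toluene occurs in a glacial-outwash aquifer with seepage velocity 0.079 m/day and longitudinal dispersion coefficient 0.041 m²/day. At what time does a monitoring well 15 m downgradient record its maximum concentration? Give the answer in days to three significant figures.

183 days

For the 1D instantaneous-source solution, setting ∂C/∂t = 0 at fixed x gives v²t² + 2Dt − x² = 0, so t = (√(D² + v²x²) − D)/v².
√(D² + v²x²) = √(0.041² + 0.079² × 15²) = 1.186; v² = 0.006241.
t = (1.186 − 0.041)/0.006241 = 183 days (vs. the pure-advection estimate x/v = 190 d).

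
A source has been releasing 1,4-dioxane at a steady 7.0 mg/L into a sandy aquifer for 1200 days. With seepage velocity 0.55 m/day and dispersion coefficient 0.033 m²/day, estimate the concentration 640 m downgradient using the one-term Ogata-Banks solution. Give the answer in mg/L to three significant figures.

6.91 mg/L

For a continuous step input, C/C₀ ≈ ½·erfc((x−vt)/(2√(Dt))).
vt = 0.55 × 1200 = 660 m and 2√(Dt) = 2√(0.033 × 1200) = 12.59 m.
Argument (x−vt)/(2√(Dt)) = (640 − 660)/12.59 = -1.589; ½·erfc(-1.589) = 0.9877.
C = 7.0 × 0.9877 = 6.91 mg/L.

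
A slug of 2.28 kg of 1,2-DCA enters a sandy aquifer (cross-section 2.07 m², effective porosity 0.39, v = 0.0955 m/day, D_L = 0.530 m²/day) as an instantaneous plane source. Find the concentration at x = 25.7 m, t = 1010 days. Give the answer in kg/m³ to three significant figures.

0.00332 kg/m³

For an instantaneous plane source, C(x,t) = M/(n_e·A·√(4πDt)) · exp(−(x−vt)²/(4Dt)), with n_e·A the pore (flow) area.
Plume center vt = 0.0955 × 1010 = 96.455 m, so the well at 25.7 m is 70.755 m upgradient of the peak.
√(4πDt) = 82.02 m, giving peak height M/(n_e·A·√(4πDt)) = 2.28/(0.39 × 2.07 × 82.02) = 0.03443 kg/m³.
(x−vt)²/(4Dt) = (-70.755)²/(4 × 0.530 × 1010) = 2.338; exp(−2.338) = 0.09652.
C = 0.03443 × 0.09652 = 0.00332 kg/m³.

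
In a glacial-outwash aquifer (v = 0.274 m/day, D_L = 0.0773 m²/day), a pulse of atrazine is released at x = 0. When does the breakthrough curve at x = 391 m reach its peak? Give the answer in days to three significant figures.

1430 days

For the 1D instantaneous-source solution, setting ∂C/∂t = 0 at fixed x gives v²t² + 2Dt − x² = 0, so t = (√(D² + v²x²) − D)/v².
√(D² + v²x²) = √(0.0773² + 0.274² × 391²) = 107.1; v² = 0.075076.
t = (107.1 − 0.0773)/0.075076 = 1430 days (vs. the pure-advection estimate x/v = 1430 d).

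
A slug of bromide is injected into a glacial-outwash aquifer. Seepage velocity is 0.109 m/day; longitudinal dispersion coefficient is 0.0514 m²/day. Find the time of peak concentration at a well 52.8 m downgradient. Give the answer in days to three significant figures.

For the 1D instantaneous-source solution, setting ∂C/∂t = 0 at fixed x gives v²t² + 2Dt − x² = 0, so t = (√(D² + v²x²) − D)/v².
√(D² + v²x²) = √(0.0514² + 0.109² × 52.8²) = 5.755; v² = 0.011881.
t = (5.755 − 0.0514)/0.011881 = 480 days (vs. the pure-advection estimate x/v = 484 d).

480 days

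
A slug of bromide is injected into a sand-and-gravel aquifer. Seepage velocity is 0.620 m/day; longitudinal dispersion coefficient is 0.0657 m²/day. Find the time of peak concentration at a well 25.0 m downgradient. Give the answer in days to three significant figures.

For the 1D instantaneous-source solution, setting ∂C/∂t = 0 at fixed x gives v²t² + 2Dt − x² = 0, so t = (√(D² + v²x²) − D)/v².
√(D² + v²x²) = √(0.0657² + 0.620² × 25.0²) = 15.50; v² = 0.3844.
t = (15.50 − 0.0657)/0.3844 = 40.2 days (vs. the pure-advection estimate x/v = 40.3 d).

40.2 days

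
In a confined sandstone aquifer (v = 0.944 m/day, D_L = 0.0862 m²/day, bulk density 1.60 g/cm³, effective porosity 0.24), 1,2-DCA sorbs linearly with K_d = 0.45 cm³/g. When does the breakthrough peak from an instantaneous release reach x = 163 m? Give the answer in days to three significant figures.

690 days

Retardation factor R = 1 + ρ_b·K_d/n = 1 + 1.60 × 0.45/0.24 = 4.000.
Sorption retards both mechanisms: v_R = v/R = 0.2360 m/day, D_R = D/R = 0.02155 m²/day.
Peak time from v_R²t² + 2D_R t − x² = 0: t = (√(D_R² + v_R²x²) − D_R)/v_R².
√(D_R² + v_R²x²) = √(0.02155² + 0.2360² × 163²) = 38.47; v_R² = 0.05570.
t = (38.47 − 0.02155)/0.05570 = 690 days.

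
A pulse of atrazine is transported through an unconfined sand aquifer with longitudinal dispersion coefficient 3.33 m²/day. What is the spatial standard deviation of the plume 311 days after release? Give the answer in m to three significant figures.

Dispersive spreading gives a Gaussian with σ² = 2Dt; advection only shifts the center.
σ = √(2 × 3.33 × 311) = 45.5 m.

45.5 m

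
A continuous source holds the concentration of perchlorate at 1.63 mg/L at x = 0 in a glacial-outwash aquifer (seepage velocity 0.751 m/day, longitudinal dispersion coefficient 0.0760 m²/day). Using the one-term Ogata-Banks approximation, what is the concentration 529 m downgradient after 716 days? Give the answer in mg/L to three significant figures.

For a continuous step input, C/C₀ ≈ ½·erfc((x−vt)/(2√(Dt))).
vt = 0.751 × 716 = 537.716 m and 2√(Dt) = 2√(0.0760 × 716) = 14.75 m.
Argument (x−vt)/(2√(Dt)) = (529 − 537.716)/14.75 = -0.5909; ½·erfc(-0.5909) = 0.7983.
C = 1.63 × 0.7983 = 1.30 mg/L.

1.30 mg/L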